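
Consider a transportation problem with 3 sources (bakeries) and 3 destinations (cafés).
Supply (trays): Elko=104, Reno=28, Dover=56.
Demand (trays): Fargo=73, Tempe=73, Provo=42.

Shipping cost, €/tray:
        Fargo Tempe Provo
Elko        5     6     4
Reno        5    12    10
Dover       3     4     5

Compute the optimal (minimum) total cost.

859

A cheapest plan:
  Elko to Tempe: 62 × €6 = €372
  Elko to Provo: 42 × €4 = €168
  Reno to Fargo: 28 × €5 = €140
  Dover to Fargo: 45 × €3 = €135
  Dover to Tempe: 11 × €4 = €44
Total = 372 + 168 + 140 + 135 + 44 = €859.
(Supply check: Elko ships 104; Reno ships 28; Dover ships 56.)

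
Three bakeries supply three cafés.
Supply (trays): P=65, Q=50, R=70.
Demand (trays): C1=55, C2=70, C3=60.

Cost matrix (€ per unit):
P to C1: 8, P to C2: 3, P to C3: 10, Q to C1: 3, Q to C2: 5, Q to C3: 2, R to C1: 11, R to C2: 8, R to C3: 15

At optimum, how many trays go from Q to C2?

Solving gives:
  P->C2: 55 trays
  P->C3: 10 trays
  Q->C3: 50 trays
  R->C1: 55 trays
  R->C2: 15 trays
Total cost = €1090.
The route Q→C2 is not used.

0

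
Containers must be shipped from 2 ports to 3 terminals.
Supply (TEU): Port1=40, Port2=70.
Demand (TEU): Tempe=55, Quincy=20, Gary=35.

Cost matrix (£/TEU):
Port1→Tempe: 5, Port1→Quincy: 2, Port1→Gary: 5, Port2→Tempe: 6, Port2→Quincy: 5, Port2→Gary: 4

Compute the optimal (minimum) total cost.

490

An optimal shipping plan:
  Port1->Tempe: 20 × £5 = £100
  Port1->Quincy: 20 × £2 = £40
  Port2->Tempe: 35 × £6 = £210
  Port2->Gary: 35 × £4 = £140
Total = 100 + 40 + 210 + 140 = £490.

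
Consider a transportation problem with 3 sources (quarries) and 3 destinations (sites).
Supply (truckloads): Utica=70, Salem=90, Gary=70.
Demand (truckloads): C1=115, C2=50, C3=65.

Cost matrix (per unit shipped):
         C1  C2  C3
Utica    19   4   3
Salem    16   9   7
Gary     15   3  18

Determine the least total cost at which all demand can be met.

2165

One minimum-cost allocation:
  Utica->C2: 5 truckloads
  Utica->C3: 65 truckloads
  Salem->C1: 90 truckloads
  Gary->C1: 25 truckloads
  Gary->C2: 45 truckloads
Total cost = 2165.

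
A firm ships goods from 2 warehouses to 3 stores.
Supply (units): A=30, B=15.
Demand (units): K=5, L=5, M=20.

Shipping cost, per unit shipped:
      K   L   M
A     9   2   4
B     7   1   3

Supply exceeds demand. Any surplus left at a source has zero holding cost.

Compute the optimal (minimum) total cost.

Optimal allocation:
  A–L: 5 × 2 = 10
  A–M: 10 × 4 = 40
  B–K: 5 × 7 = 35
  B–M: 10 × 3 = 30
Total = 10 + 40 + 35 + 30 = 115.

115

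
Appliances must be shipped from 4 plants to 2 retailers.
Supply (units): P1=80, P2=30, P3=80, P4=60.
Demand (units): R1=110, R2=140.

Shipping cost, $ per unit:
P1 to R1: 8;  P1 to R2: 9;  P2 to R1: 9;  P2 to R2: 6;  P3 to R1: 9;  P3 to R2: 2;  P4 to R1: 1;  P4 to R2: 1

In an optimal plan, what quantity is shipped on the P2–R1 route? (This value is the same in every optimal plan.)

0

Solving gives:
  P1–R1: 80 × $8 = $640
  P2–R2: 30 × $6 = $180
  P3–R2: 80 × $2 = $160
  P4–R1: 30 × $1 = $30
  P4–R2: 30 × $1 = $30
Total cost = $1040.
The route P2→R1 is not used.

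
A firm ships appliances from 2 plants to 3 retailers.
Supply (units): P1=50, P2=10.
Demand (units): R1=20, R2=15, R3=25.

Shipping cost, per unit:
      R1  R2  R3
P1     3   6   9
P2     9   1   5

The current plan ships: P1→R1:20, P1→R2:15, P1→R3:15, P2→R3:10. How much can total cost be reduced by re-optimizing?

Current plan cost = 20·3 + 15·6 + 15·9 + 10·5 = 335.
Optimal plan:
  P1–R1: 20 × 3 = 60
  P1–R2: 5 × 6 = 30
  P1–R3: 25 × 9 = 225
  P2–R2: 10 × 1 = 10
Optimal cost = 325.
Saving = 335 − 325 = 10.

10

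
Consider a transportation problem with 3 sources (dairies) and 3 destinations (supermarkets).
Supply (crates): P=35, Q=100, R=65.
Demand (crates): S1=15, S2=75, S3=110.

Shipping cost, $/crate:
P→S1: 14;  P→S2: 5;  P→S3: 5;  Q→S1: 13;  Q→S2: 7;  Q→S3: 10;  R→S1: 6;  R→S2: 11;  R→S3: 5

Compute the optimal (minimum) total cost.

1290

Optimal allocation:
  P to S3: 35 × $5 = $175
  Q to S2: 75 × $7 = $525
  Q to S3: 25 × $10 = $250
  R to S1: 15 × $6 = $90
  R to S3: 50 × $5 = $250
Total = 175 + 525 + 250 + 90 + 250 = $1290.
(Supply check: P ships 35; Q ships 100; R ships 65.)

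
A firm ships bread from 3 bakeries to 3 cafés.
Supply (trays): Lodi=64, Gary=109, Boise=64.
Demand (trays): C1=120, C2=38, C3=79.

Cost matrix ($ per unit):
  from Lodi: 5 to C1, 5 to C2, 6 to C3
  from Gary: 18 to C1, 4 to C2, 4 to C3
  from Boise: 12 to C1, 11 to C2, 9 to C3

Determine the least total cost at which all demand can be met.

A cheapest plan:
  Lodi→C1: 64 × $5 = $320
  Gary→C2: 38 × $4 = $152
  Gary→C3: 71 × $4 = $284
  Boise→C1: 56 × $12 = $672
  Boise→C3: 8 × $9 = $72
Total = 320 + 152 + 284 + 672 + 72 = $1500.
(Supply check: Lodi ships 64; Gary ships 109; Boise ships 64.)

1500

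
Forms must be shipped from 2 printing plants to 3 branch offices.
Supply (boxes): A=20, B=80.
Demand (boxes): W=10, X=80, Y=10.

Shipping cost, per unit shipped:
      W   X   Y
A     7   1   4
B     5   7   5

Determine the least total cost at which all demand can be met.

One minimum-cost allocation:
  A→X: 20 × 1 = 20
  B→W: 10 × 5 = 50
  B→X: 60 × 7 = 420
  B→Y: 10 × 5 = 50
Total = 20 + 50 + 420 + 50 = 540.

540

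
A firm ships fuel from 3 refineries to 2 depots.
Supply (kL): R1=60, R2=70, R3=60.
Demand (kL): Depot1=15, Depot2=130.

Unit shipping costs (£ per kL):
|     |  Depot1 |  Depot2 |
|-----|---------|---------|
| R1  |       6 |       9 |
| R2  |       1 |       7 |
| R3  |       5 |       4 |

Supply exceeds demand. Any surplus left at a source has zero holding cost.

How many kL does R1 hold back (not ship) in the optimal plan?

45

Minimum-cost shipments:
  R1 to Depot2: 15 × £9 = £135
  R2 to Depot1: 15 × £1 = £15
  R2 to Depot2: 55 × £7 = £385
  R3 to Depot2: 60 × £4 = £240
Total cost = £775.
R1 ships 15 of its 60, leaving 45.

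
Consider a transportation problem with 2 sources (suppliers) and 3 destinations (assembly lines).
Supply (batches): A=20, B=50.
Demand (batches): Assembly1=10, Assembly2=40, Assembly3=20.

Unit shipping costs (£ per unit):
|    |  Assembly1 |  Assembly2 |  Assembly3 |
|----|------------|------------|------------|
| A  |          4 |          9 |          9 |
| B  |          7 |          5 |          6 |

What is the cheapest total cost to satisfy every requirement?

390

Optimal allocation:
  A→Assembly1: 10 × £4 = £40
  A→Assembly3: 10 × £9 = £90
  B→Assembly2: 40 × £5 = £200
  B→Assembly3: 10 × £6 = £60
Total = 40 + 90 + 200 + 60 = £390.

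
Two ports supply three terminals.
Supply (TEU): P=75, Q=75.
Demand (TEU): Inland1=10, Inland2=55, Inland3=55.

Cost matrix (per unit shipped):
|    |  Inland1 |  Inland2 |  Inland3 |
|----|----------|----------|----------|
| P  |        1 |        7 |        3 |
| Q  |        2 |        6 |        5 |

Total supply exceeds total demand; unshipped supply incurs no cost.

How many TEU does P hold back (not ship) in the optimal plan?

10

Minimum-cost shipments:
  P->Inland1: 10 TEU
  P->Inland3: 55 TEU
  Q->Inland2: 55 TEU
Total cost = 505.
P ships 65 of its 75, leaving 10.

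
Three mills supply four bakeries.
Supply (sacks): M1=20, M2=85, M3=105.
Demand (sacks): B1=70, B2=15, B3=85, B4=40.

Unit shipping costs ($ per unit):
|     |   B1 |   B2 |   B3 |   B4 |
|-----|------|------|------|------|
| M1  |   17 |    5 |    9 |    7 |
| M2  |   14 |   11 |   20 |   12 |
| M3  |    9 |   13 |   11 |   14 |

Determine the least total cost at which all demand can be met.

2320

One minimum-cost allocation:
  M1→B3: 20 × $9 = $180
  M2→B1: 30 × $14 = $420
  M2→B2: 15 × $11 = $165
  M2→B4: 40 × $12 = $480
  M3→B1: 40 × $9 = $360
  M3→B3: 65 × $11 = $715
Total = 180 + 420 + 165 + 480 + 360 + 715 = $2320.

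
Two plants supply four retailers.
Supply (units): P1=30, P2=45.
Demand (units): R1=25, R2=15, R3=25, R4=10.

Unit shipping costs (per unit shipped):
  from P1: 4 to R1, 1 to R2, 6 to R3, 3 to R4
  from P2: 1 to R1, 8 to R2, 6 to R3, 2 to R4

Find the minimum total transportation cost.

Optimal allocation:
  P1->R2: 15 × 1 = 15
  P1->R3: 15 × 6 = 90
  P2->R1: 25 × 1 = 25
  P2->R3: 10 × 6 = 60
  P2->R4: 10 × 2 = 20
Total = 15 + 90 + 25 + 60 + 20 = 210.

210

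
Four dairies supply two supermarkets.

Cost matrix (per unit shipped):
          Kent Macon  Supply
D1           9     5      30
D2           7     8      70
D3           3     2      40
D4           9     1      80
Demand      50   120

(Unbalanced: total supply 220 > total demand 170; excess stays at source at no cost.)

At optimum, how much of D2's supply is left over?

50

Minimum-cost shipments:
  D1→Macon: 30 crates
  D2→Kent: 20 crates
  D3→Kent: 30 crates
  D3→Macon: 10 crates
  D4→Macon: 80 crates
Total cost = 480.
D2 ships 20 of its 70, leaving 50.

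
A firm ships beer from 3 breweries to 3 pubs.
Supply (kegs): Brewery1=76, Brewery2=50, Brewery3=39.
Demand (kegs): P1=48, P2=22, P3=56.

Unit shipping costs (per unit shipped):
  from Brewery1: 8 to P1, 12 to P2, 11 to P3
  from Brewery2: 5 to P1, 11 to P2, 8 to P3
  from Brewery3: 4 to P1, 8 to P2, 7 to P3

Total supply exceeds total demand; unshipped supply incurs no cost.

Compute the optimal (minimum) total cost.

An optimal shipping plan:
  Brewery1–P2: 22 × 12 = 264
  Brewery1–P3: 15 × 11 = 165
  Brewery2–P1: 48 × 5 = 240
  Brewery2–P3: 2 × 8 = 16
  Brewery3–P3: 39 × 7 = 273
Total = 264 + 165 + 240 + 16 + 273 = 958.
(Supply check: Brewery1 ships 37; Brewery2 ships 50; Brewery3 ships 39.)

958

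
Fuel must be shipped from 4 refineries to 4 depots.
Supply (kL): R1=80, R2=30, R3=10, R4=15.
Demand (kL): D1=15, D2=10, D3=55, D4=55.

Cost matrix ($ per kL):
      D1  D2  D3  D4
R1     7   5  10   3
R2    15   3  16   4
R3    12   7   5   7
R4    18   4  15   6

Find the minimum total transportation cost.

855

Optimal allocation:
  R1→D1: 15 × $7 = $105
  R1→D3: 45 × $10 = $450
  R1→D4: 20 × $3 = $60
  R2→D4: 30 × $4 = $120
  R3→D3: 10 × $5 = $50
  R4→D2: 10 × $4 = $40
  R4→D4: 5 × $6 = $30
Total = 105 + 450 + 60 + 120 + 50 + 40 + 30 = $855.
(Supply check: R1 ships 80; R2 ships 30; R3 ships 10; R4 ships 15.)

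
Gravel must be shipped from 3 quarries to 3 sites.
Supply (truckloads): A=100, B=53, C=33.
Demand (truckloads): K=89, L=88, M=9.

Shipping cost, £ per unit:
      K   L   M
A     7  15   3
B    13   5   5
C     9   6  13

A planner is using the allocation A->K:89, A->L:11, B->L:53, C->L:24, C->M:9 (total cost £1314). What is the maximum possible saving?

Current plan cost = 89·7 + 11·15 + 53·5 + 24·6 + 9·13 = £1314.
Optimal plan:
  A→K: 89 × £7 = £623
  A→L: 2 × £15 = £30
  A→M: 9 × £3 = £27
  B→L: 53 × £5 = £265
  C→L: 33 × £6 = £198
Optimal cost = £1143.
Saving = 1314 − 1143 = £171.

171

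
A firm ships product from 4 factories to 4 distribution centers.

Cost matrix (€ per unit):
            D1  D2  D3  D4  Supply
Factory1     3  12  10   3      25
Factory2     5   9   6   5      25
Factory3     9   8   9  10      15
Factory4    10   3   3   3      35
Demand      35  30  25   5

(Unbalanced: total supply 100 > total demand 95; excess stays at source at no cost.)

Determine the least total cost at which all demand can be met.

395

A cheapest plan:
  Factory1 to D1: 25 × €3 = €75
  Factory2 to D1: 10 × €5 = €50
  Factory2 to D3: 10 × €6 = €60
  Factory2 to D4: 5 × €5 = €25
  Factory3 to D2: 10 × €8 = €80
  Factory4 to D2: 20 × €3 = €60
  Factory4 to D3: 15 × €3 = €45
Total = 75 + 50 + 60 + 25 + 80 + 60 + 45 = €395.
(Supply check: Factory1 ships 25; Factory2 ships 25; Factory3 ships 10; Factory4 ships 35.)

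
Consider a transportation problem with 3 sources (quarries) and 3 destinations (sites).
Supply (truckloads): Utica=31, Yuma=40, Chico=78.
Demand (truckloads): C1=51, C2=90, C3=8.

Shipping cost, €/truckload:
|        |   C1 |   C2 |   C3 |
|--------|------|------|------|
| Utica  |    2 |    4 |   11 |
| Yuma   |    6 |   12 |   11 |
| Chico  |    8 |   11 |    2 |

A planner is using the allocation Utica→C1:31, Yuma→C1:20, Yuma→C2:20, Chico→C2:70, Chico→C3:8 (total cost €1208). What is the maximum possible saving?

Current plan cost = 31·2 + 20·6 + 20·12 + 70·11 + 8·2 = €1208.
Optimal plan:
  Utica–C2: 31 × €4 = €124
  Yuma–C1: 40 × €6 = €240
  Chico–C1: 11 × €8 = €88
  Chico–C2: 59 × €11 = €649
  Chico–C3: 8 × €2 = €16
Optimal cost = €1117.
Saving = 1208 − 1117 = €91.

91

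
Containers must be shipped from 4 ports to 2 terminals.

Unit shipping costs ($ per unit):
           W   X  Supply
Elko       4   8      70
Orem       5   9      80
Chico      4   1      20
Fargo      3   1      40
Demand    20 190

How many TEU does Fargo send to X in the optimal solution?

Optimal shipments:
  Elko→W: 20 × $4 = $80
  Elko→X: 50 × $8 = $400
  Orem→X: 80 × $9 = $720
  Chico→X: 20 × $1 = $20
  Fargo→X: 40 × $1 = $40
Total cost = $1260.
So Fargo→X carries 40 TEU.

40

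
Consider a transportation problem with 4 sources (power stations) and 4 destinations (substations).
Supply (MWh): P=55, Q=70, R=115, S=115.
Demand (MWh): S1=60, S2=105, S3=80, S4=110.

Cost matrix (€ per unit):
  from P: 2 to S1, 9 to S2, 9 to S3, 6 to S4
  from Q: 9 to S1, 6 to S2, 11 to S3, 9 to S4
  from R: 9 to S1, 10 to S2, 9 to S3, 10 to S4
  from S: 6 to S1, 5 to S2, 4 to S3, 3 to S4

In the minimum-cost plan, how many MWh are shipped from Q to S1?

The minimum-cost plan:
  P to S1: 55 × €2 = €110
  Q to S2: 70 × €6 = €420
  R to S1: 5 × €9 = €45
  R to S2: 30 × €10 = €300
  R to S3: 80 × €9 = €720
  S to S2: 5 × €5 = €25
  S to S4: 110 × €3 = €330
Total cost = €1950.
The route Q→S1 is not used.

0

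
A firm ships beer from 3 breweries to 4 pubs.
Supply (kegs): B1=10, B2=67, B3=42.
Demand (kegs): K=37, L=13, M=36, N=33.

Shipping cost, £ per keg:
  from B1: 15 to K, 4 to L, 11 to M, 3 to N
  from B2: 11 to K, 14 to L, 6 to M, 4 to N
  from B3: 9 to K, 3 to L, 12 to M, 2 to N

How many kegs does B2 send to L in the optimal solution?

Solving gives:
  B1–L: 10 × £4 = £40
  B2–K: 31 × £11 = £341
  B2–M: 36 × £6 = £216
  B3–K: 6 × £9 = £54
  B3–L: 3 × £3 = £9
  B3–N: 33 × £2 = £66
Total cost = £726.
The route B2→L is not used.

0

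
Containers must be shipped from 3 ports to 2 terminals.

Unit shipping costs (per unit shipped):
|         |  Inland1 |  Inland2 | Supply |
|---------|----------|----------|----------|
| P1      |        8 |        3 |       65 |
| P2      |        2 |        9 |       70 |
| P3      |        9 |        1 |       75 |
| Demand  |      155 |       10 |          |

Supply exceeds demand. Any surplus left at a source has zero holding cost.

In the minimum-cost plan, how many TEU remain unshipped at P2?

0

Minimum-cost shipments:
  P1 to Inland1: 65 × 8 = 520
  P2 to Inland1: 70 × 2 = 140
  P3 to Inland1: 20 × 9 = 180
  P3 to Inland2: 10 × 1 = 10
Total cost = 850.
P2 ships 70 of its 70, leaving 0.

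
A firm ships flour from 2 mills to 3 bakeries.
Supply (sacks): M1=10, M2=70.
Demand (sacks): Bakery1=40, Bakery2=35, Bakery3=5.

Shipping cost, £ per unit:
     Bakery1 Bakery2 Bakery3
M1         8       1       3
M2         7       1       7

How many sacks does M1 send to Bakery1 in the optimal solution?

0

The minimum-cost plan:
  M1–Bakery2: 5 × £1 = £5
  M1–Bakery3: 5 × £3 = £15
  M2–Bakery1: 40 × £7 = £280
  M2–Bakery2: 30 × £1 = £30
Total cost = £330.
The route M1→Bakery1 is not used.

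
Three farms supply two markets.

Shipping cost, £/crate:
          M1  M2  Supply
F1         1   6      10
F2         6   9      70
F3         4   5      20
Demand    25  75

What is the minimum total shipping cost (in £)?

A cheapest plan:
  F1->M1: 10 crates
  F2->M1: 15 crates
  F2->M2: 55 crates
  F3->M2: 20 crates
Total cost = £695.

695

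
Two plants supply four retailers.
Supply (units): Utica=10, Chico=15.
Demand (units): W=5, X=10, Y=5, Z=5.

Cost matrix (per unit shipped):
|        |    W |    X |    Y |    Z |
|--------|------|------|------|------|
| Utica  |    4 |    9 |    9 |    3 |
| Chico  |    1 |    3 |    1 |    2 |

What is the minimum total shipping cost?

A cheapest plan:
  Utica→W: 5 × 4 = 20
  Utica→Z: 5 × 3 = 15
  Chico→X: 10 × 3 = 30
  Chico→Y: 5 × 1 = 5
Total = 20 + 15 + 30 + 5 = 70.
(Supply check: Utica ships 10; Chico ships 15.)

70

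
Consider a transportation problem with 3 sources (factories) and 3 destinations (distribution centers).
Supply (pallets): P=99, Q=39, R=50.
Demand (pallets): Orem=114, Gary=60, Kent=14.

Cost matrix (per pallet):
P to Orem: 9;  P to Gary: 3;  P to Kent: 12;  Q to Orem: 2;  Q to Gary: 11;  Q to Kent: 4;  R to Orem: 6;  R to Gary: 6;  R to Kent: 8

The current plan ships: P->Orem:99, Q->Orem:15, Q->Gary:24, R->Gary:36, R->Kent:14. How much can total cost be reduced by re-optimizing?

576

Current plan cost = 99·9 + 15·2 + 24·11 + 36·6 + 14·8 = 1513.
Optimal plan:
  P->Orem: 39 × 9 = 351
  P->Gary: 60 × 3 = 180
  Q->Orem: 25 × 2 = 50
  Q->Kent: 14 × 4 = 56
  R->Orem: 50 × 6 = 300
Optimal cost = 937.
Saving = 1513 − 937 = 576.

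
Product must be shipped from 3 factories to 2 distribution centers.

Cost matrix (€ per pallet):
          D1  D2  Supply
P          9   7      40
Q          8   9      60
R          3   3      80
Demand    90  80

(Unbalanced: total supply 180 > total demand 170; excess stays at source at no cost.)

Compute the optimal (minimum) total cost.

920

A cheapest plan:
  P–D2: 40 pallets
  Q–D1: 50 pallets
  R–D1: 40 pallets
  R–D2: 40 pallets
Total cost = €920.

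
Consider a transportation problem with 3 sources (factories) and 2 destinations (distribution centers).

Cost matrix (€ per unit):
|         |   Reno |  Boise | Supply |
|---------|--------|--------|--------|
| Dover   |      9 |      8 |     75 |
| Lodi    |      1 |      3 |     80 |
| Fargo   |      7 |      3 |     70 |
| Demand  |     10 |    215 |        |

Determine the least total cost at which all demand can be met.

A cheapest plan:
  Dover→Boise: 75 × €8 = €600
  Lodi→Reno: 10 × €1 = €10
  Lodi→Boise: 70 × €3 = €210
  Fargo→Boise: 70 × €3 = €210
Total = 600 + 10 + 210 + 210 = €1030.
(Supply check: Dover ships 75; Lodi ships 80; Fargo ships 70.)

1030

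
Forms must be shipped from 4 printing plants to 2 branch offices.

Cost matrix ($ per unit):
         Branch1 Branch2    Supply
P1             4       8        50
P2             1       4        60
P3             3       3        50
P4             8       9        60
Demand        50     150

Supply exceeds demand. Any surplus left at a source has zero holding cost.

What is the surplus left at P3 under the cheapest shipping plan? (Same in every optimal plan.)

0

Minimum-cost shipments:
  P1 to Branch1: 50 × $4 = $200
  P2 to Branch2: 60 × $4 = $240
  P3 to Branch2: 50 × $3 = $150
  P4 to Branch2: 40 × $9 = $360
Total cost = $950.
P3 ships 50 of its 50, leaving 0.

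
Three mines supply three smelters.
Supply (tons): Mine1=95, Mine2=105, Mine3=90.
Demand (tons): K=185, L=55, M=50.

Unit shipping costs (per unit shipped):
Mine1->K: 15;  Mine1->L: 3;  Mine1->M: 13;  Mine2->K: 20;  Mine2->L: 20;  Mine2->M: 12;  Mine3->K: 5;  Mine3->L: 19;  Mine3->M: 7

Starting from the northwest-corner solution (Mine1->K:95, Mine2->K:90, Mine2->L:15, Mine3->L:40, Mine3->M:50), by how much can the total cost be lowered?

Current plan cost = 95·15 + 90·20 + 15·20 + 40·19 + 50·7 = 4635.
Optimal plan:
  Mine1→K: 40 × 15 = 600
  Mine1→L: 55 × 3 = 165
  Mine2→K: 55 × 20 = 1100
  Mine2→M: 50 × 12 = 600
  Mine3→K: 90 × 5 = 450
Optimal cost = 2915.
Saving = 4635 − 2915 = 1720.

1720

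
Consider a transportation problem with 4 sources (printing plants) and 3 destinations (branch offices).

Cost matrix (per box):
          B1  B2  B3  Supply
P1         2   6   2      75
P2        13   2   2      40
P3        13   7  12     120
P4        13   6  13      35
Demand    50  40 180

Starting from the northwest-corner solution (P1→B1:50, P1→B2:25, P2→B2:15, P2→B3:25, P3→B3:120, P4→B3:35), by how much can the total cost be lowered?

Current plan cost = 50·2 + 25·6 + 15·2 + 25·2 + 120·12 + 35·13 = 2225.
Optimal plan:
  P1->B1: 50 × 2 = 100
  P1->B3: 25 × 2 = 50
  P2->B3: 40 × 2 = 80
  P3->B2: 5 × 7 = 35
  P3->B3: 115 × 12 = 1380
  P4->B2: 35 × 6 = 210
Optimal cost = 1855.
Saving = 2225 − 1855 = 370.

370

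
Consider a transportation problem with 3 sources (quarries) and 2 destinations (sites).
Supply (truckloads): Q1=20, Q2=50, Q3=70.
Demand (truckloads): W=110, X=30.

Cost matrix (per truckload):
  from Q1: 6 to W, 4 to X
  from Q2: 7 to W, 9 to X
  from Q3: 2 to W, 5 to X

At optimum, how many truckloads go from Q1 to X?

20

The minimum-cost plan:
  Q1–X: 20 × 4 = 80
  Q2–W: 40 × 7 = 280
  Q2–X: 10 × 9 = 90
  Q3–W: 70 × 2 = 140
Total cost = 590.
So Q1→X carries 20 truckloads.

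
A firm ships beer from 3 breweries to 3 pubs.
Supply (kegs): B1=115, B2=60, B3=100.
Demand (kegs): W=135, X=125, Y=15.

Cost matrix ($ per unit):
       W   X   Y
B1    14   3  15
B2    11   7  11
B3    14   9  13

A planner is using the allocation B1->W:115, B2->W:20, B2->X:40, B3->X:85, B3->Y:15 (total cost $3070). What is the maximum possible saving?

730

Current plan cost = 115·14 + 20·11 + 40·7 + 85·9 + 15·13 = $3070.
Optimal plan:
  B1->X: 115 kegs
  B2->W: 60 kegs
  B3->W: 75 kegs
  B3->X: 10 kegs
  B3->Y: 15 kegs
Optimal cost = $2340.
Saving = 3070 − 2340 = $730.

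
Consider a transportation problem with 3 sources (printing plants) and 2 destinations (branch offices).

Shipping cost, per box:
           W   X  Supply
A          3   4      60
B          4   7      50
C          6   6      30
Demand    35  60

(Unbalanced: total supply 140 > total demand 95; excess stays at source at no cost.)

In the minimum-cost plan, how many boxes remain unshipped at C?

Minimum-cost shipments:
  A→X: 60 × 4 = 240
  B→W: 35 × 4 = 140
Total cost = 380.
C ships 0 of its 30, leaving 30.

30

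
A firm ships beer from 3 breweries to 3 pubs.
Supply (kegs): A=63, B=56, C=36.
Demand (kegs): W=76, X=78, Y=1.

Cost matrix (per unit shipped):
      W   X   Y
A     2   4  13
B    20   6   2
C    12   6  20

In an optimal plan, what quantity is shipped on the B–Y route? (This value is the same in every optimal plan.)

Optimal shipments:
  A–W: 63 kegs
  B–X: 55 kegs
  B–Y: 1 kegs
  C–W: 13 kegs
  C–X: 23 kegs
Total cost = 752.
So B→Y carries 1 kegs.

1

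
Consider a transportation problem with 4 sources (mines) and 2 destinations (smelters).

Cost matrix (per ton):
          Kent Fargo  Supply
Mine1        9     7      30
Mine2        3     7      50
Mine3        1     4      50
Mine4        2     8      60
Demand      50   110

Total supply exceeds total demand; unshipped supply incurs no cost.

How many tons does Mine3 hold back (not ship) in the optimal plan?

0

An optimal plan:
  Mine1 to Fargo: 10 × 7 = 70
  Mine2 to Fargo: 50 × 7 = 350
  Mine3 to Fargo: 50 × 4 = 200
  Mine4 to Kent: 50 × 2 = 100
Total cost = 720.
Mine3 ships 50 of its 50, leaving 0.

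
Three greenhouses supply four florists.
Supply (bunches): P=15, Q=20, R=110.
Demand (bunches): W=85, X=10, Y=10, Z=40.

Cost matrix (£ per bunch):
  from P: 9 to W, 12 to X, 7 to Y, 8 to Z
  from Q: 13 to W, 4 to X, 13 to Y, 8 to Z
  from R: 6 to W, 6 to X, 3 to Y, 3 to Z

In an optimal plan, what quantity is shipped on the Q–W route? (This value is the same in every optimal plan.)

Optimal shipments:
  P→W: 15 bunches
  Q→X: 10 bunches
  Q→Z: 10 bunches
  R→W: 70 bunches
  R→Y: 10 bunches
  R→Z: 30 bunches
Total cost = £795.
The route Q→W is not used.

0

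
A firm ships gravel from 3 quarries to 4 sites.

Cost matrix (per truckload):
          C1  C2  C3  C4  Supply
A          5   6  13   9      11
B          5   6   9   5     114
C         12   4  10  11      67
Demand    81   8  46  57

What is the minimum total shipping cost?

One minimum-cost allocation:
  A–C1: 11 × 5 = 55
  B–C1: 70 × 5 = 350
  B–C4: 44 × 5 = 220
  C–C2: 8 × 4 = 32
  C–C3: 46 × 10 = 460
  C–C4: 13 × 11 = 143
Total = 55 + 350 + 220 + 32 + 460 + 143 = 1260.

1260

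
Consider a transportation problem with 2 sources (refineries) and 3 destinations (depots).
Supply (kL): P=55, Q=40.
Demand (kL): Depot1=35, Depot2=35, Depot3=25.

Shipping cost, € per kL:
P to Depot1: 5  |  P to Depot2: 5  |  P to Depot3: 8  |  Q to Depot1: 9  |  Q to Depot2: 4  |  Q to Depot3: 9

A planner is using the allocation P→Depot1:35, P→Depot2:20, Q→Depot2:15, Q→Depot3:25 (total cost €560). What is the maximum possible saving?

Current plan cost = 35·5 + 20·5 + 15·4 + 25·9 = €560.
Optimal plan:
  P–Depot1: 35 × €5 = €175
  P–Depot3: 20 × €8 = €160
  Q–Depot2: 35 × €4 = €140
  Q–Depot3: 5 × €9 = €45
Optimal cost = €520.
Saving = 560 − 520 = €40.

40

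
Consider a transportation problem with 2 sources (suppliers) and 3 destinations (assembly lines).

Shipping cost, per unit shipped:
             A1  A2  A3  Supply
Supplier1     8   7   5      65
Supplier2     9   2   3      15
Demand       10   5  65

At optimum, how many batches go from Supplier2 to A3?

The minimum-cost plan:
  Supplier1–A1: 10 × 8 = 80
  Supplier1–A3: 55 × 5 = 275
  Supplier2–A2: 5 × 2 = 10
  Supplier2–A3: 10 × 3 = 30
Total cost = 395.
So Supplier2→A3 carries 10 batches.

10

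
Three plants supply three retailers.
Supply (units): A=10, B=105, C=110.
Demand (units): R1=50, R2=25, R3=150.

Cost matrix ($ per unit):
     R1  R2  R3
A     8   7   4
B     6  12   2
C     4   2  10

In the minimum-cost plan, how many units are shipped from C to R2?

Optimal shipments:
  A→R3: 10 units
  B→R3: 105 units
  C→R1: 50 units
  C→R2: 25 units
  C→R3: 35 units
Total cost = $850.
So C→R2 carries 25 units.

25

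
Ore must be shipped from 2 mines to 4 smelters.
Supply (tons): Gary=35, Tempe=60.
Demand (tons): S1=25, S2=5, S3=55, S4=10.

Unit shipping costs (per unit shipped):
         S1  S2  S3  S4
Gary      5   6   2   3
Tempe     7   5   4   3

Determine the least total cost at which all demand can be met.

380

One minimum-cost allocation:
  Gary to S3: 35 × 2 = 70
  Tempe to S1: 25 × 7 = 175
  Tempe to S2: 5 × 5 = 25
  Tempe to S3: 20 × 4 = 80
  Tempe to S4: 10 × 3 = 30
Total = 70 + 175 + 25 + 80 + 30 = 380.
(Supply check: Gary ships 35; Tempe ships 60.)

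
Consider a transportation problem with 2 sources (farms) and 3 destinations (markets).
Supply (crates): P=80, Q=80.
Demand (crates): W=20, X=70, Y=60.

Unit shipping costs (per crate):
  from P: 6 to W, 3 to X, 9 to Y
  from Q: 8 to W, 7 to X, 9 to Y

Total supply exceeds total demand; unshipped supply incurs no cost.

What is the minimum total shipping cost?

890

Optimal allocation:
  P to W: 10 × 6 = 60
  P to X: 70 × 3 = 210
  Q to W: 10 × 8 = 80
  Q to Y: 60 × 9 = 540
Total = 60 + 210 + 80 + 540 = 890.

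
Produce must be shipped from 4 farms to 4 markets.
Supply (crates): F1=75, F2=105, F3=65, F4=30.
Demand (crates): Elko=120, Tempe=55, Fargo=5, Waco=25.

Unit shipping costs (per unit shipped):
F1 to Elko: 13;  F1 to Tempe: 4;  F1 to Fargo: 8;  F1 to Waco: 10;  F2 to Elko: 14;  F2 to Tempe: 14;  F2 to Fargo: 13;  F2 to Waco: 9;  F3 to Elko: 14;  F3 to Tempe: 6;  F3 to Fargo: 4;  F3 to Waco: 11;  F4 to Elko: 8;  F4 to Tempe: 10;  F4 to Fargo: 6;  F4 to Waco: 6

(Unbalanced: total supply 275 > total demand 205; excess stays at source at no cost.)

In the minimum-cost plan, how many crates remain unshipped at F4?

0

Minimum-cost shipments:
  F1–Elko: 20 × 13 = 260
  F1–Tempe: 55 × 4 = 220
  F2–Elko: 70 × 14 = 980
  F2–Waco: 25 × 9 = 225
  F3–Fargo: 5 × 4 = 20
  F4–Elko: 30 × 8 = 240
Total cost = 1945.
F4 ships 30 of its 30, leaving 0.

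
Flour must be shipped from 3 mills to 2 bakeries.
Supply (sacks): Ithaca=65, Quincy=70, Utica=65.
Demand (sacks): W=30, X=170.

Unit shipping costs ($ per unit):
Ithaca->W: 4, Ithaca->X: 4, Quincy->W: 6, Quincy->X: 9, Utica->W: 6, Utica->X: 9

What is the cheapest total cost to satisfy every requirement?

1385

An optimal shipping plan:
  Ithaca→X: 65 × $4 = $260
  Quincy→W: 30 × $6 = $180
  Quincy→X: 40 × $9 = $360
  Utica→X: 65 × $9 = $585
Total = 260 + 180 + 360 + 585 = $1385.
(Supply check: Ithaca ships 65; Quincy ships 70; Utica ships 65.)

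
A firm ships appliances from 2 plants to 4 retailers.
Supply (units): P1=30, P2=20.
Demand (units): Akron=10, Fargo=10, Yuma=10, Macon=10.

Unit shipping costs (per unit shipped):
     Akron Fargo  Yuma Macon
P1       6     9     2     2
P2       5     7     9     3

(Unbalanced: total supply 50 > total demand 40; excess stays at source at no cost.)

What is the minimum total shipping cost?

160

An optimal shipping plan:
  P1->Yuma: 10 × 2 = 20
  P1->Macon: 10 × 2 = 20
  P2->Akron: 10 × 5 = 50
  P2->Fargo: 10 × 7 = 70
Total = 20 + 20 + 50 + 70 = 160.
(Supply check: P1 ships 20; P2 ships 20.)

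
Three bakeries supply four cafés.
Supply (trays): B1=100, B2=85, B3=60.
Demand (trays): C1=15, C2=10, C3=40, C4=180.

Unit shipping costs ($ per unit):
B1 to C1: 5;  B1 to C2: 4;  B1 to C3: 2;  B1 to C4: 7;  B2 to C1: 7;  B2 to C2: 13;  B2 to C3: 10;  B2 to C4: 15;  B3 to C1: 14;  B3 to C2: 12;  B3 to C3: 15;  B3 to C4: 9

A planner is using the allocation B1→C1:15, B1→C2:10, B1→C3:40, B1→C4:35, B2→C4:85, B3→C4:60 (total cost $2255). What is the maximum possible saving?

90

Current plan cost = 15·5 + 10·4 + 40·2 + 35·7 + 85·15 + 60·9 = $2255.
Optimal plan:
  B1–C2: 10 × $4 = $40
  B1–C4: 90 × $7 = $630
  B2–C1: 15 × $7 = $105
  B2–C3: 40 × $10 = $400
  B2–C4: 30 × $15 = $450
  B3–C4: 60 × $9 = $540
Optimal cost = $2165.
Saving = 2255 − 2165 = $90.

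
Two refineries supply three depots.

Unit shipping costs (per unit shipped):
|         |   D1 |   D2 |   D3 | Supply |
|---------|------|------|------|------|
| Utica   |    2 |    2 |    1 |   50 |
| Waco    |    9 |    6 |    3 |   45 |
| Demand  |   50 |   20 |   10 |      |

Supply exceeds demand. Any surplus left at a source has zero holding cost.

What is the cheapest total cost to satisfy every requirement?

250

An optimal shipping plan:
  Utica->D1: 50 kL
  Waco->D2: 20 kL
  Waco->D3: 10 kL
Total cost = 250.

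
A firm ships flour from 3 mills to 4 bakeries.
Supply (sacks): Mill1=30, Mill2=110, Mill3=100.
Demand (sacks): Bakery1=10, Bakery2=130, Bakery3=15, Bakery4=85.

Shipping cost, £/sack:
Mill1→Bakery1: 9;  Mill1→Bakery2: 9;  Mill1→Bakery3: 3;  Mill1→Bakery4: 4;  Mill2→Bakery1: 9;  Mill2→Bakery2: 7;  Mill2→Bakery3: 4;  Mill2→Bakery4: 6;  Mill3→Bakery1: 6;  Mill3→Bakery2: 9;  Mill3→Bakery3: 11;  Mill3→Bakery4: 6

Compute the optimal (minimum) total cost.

1535

Optimal allocation:
  Mill1–Bakery3: 15 × £3 = £45
  Mill1–Bakery4: 15 × £4 = £60
  Mill2–Bakery2: 110 × £7 = £770
  Mill3–Bakery1: 10 × £6 = £60
  Mill3–Bakery2: 20 × £9 = £180
  Mill3–Bakery4: 70 × £6 = £420
Total = 45 + 60 + 770 + 60 + 180 + 420 = £1535.
(Supply check: Mill1 ships 30; Mill2 ships 110; Mill3 ships 100.)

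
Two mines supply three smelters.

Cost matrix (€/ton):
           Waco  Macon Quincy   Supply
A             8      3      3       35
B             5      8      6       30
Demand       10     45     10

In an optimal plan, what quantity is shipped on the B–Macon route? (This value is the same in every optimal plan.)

10

The minimum-cost plan:
  A->Macon: 35 × €3 = €105
  B->Waco: 10 × €5 = €50
  B->Macon: 10 × €8 = €80
  B->Quincy: 10 × €6 = €60
Total cost = €295.
So B→Macon carries 10 tons.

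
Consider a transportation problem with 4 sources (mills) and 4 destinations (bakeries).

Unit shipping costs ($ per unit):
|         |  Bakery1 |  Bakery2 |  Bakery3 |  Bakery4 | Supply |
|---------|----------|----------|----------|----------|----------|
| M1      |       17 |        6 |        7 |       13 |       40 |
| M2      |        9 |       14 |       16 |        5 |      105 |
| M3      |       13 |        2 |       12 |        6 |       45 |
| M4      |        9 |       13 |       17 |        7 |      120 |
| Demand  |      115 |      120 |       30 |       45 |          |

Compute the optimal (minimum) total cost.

2465

One minimum-cost allocation:
  M1 to Bakery2: 10 × $6 = $60
  M1 to Bakery3: 30 × $7 = $210
  M2 to Bakery1: 60 × $9 = $540
  M2 to Bakery4: 45 × $5 = $225
  M3 to Bakery2: 45 × $2 = $90
  M4 to Bakery1: 55 × $9 = $495
  M4 to Bakery2: 65 × $13 = $845
Total = 60 + 210 + 540 + 225 + 90 + 495 + 845 = $2465.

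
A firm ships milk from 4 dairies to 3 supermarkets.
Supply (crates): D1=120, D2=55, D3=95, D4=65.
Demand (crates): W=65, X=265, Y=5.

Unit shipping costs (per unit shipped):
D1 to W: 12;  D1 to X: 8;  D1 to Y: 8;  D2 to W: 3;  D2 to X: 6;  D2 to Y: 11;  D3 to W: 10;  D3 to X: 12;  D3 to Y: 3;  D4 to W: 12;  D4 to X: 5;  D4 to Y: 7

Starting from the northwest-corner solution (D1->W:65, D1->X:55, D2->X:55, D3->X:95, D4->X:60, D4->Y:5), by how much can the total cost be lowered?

Current plan cost = 65·12 + 55·8 + 55·6 + 95·12 + 60·5 + 5·7 = 3025.
Optimal plan:
  D1 to X: 120 crates
  D2 to W: 55 crates
  D3 to W: 10 crates
  D3 to X: 80 crates
  D3 to Y: 5 crates
  D4 to X: 65 crates
Optimal cost = 2525.
Saving = 3025 − 2525 = 500.

500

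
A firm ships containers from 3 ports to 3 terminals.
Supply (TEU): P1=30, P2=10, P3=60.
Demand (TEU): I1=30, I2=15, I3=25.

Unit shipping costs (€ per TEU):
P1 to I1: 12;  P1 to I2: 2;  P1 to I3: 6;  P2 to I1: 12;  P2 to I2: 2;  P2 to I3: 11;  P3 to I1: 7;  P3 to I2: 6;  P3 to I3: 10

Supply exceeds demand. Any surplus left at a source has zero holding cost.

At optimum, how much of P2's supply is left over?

0

Minimum-cost shipments:
  P1→I2: 5 × €2 = €10
  P1→I3: 25 × €6 = €150
  P2→I2: 10 × €2 = €20
  P3→I1: 30 × €7 = €210
Total cost = €390.
P2 ships 10 of its 10, leaving 0.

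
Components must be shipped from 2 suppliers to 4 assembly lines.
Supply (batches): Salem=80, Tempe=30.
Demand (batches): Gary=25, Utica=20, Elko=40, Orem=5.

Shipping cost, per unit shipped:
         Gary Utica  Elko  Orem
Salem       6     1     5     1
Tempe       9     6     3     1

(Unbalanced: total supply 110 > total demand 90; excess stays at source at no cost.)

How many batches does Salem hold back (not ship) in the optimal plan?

20

Minimum-cost shipments:
  Salem→Gary: 25 batches
  Salem→Utica: 20 batches
  Salem→Elko: 10 batches
  Salem→Orem: 5 batches
  Tempe→Elko: 30 batches
Total cost = 315.
Salem ships 60 of its 80, leaving 20.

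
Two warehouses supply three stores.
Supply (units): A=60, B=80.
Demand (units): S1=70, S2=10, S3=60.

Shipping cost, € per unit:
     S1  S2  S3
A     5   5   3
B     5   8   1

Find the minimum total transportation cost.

A cheapest plan:
  A–S1: 50 × €5 = €250
  A–S2: 10 × €5 = €50
  B–S1: 20 × €5 = €100
  B–S3: 60 × €1 = €60
Total = 250 + 50 + 100 + 60 = €460.

460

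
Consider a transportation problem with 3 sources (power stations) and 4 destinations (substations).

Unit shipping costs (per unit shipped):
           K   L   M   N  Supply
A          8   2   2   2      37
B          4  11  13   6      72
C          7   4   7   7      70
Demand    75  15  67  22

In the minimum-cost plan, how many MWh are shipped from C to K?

Solving gives:
  A->M: 15 × 2 = 30
  A->N: 22 × 2 = 44
  B->K: 72 × 4 = 288
  C->K: 3 × 7 = 21
  C->L: 15 × 4 = 60
  C->M: 52 × 7 = 364
Total cost = 807.
So C→K carries 3 MWh.

3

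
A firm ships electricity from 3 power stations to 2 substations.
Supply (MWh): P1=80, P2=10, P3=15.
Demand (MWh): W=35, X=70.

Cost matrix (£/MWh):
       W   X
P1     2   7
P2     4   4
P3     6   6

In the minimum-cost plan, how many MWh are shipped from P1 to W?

The minimum-cost plan:
  P1 to W: 35 × £2 = £70
  P1 to X: 45 × £7 = £315
  P2 to X: 10 × £4 = £40
  P3 to X: 15 × £6 = £90
Total cost = £515.
So P1→W carries 35 MWh.

35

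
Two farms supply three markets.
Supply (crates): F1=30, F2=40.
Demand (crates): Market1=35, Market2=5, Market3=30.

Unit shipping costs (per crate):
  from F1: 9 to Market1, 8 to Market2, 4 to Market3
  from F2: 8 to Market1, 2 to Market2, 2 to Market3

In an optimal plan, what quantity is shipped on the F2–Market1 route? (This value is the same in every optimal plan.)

Solving gives:
  F1 to Market1: 30 × 9 = 270
  F2 to Market1: 5 × 8 = 40
  F2 to Market2: 5 × 2 = 10
  F2 to Market3: 30 × 2 = 60
Total cost = 380.
So F2→Market1 carries 5 crates.

5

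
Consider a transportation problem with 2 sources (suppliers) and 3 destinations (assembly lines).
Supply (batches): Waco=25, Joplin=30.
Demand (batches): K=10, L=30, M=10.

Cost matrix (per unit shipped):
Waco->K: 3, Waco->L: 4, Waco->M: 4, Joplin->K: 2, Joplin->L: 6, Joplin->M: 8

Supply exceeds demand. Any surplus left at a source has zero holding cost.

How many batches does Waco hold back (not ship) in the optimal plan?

An optimal plan:
  Waco→L: 15 × 4 = 60
  Waco→M: 10 × 4 = 40
  Joplin→K: 10 × 2 = 20
  Joplin→L: 15 × 6 = 90
Total cost = 210.
Waco ships 25 of its 25, leaving 0.

0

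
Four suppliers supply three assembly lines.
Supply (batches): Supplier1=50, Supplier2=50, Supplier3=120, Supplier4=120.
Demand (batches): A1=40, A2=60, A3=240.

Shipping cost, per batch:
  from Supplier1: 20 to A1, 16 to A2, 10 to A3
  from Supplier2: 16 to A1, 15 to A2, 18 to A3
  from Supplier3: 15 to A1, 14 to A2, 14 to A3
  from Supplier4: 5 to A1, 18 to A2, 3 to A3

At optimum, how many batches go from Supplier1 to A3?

50

Solving gives:
  Supplier1→A3: 50 batches
  Supplier2→A2: 50 batches
  Supplier3→A1: 40 batches
  Supplier3→A2: 10 batches
  Supplier3→A3: 70 batches
  Supplier4→A3: 120 batches
Total cost = 3330.
So Supplier1→A3 carries 50 batches.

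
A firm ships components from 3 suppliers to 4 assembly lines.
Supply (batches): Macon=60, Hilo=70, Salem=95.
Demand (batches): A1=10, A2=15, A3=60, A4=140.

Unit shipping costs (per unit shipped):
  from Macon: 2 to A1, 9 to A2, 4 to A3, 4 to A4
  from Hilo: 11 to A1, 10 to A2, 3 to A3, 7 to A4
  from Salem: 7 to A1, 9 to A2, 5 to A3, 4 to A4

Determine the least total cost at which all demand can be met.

905

An optimal shipping plan:
  Macon→A1: 10 × 2 = 20
  Macon→A2: 5 × 9 = 45
  Macon→A4: 45 × 4 = 180
  Hilo→A2: 10 × 10 = 100
  Hilo→A3: 60 × 3 = 180
  Salem→A4: 95 × 4 = 380
Total = 20 + 45 + 180 + 100 + 180 + 380 = 905.
(Supply check: Macon ships 60; Hilo ships 70; Salem ships 95.)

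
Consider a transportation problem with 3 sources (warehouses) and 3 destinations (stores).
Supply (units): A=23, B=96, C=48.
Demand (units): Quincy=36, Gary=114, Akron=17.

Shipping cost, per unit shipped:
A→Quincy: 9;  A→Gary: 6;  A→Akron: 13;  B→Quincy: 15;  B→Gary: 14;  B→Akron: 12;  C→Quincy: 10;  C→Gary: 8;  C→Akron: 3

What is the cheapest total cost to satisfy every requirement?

A cheapest plan:
  A–Gary: 23 × 6 = 138
  B–Quincy: 36 × 15 = 540
  B–Gary: 60 × 14 = 840
  C–Gary: 31 × 8 = 248
  C–Akron: 17 × 3 = 51
Total = 138 + 540 + 840 + 248 + 51 = 1817.
(Supply check: A ships 23; B ships 96; C ships 48.)

1817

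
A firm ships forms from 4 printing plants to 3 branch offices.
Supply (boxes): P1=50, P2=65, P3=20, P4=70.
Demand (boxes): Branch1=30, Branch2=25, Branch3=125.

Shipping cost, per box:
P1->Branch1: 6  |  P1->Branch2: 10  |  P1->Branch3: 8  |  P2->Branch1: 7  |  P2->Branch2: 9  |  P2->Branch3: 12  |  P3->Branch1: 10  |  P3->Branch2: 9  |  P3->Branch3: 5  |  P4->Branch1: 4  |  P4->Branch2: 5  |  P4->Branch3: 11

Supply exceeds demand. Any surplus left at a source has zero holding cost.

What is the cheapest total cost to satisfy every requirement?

Optimal allocation:
  P1→Branch3: 50 × 8 = 400
  P2→Branch3: 40 × 12 = 480
  P3→Branch3: 20 × 5 = 100
  P4→Branch1: 30 × 4 = 120
  P4→Branch2: 25 × 5 = 125
  P4→Branch3: 15 × 11 = 165
Total = 400 + 480 + 100 + 120 + 125 + 165 = 1390.
(Supply check: P1 ships 50; P2 ships 40; P3 ships 20; P4 ships 70.)

1390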